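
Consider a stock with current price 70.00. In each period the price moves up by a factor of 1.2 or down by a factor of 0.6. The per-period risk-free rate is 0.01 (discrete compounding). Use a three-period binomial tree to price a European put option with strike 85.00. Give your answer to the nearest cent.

23.64

Risk-neutral probability p = (1 + 0.01 − 0.6)/(1.2 − 0.6) = 0.4100/0.6000 = 0.6833
Terminal stock prices: S_uuu = 121, S_uud = 60.48, S_udd = 30.24, S_ddd = 15.12
Terminal payoffs (K − S): max(-35.96, 0) = 0, max(24.52, 0) = 24.52, max(54.76, 0) = 54.76, max(69.88, 0) = 69.88
Node uu (S = 100.8): V_uu = 1/1.01·[0.6833·0.0000 + 0.3167·24.5200] = 7.6878
Node ud (S = 50.4): V_ud = 1/1.01·[0.6833·24.5200 + 0.3167·54.7600] = 33.7584
Node dd (S = 25.2): V_dd = 1/1.01·[0.6833·54.7600 + 0.3167·69.8800] = 58.9584
Node u (S = 84): V_u = 1/1.01·[0.6833·7.6878 + 0.3167·33.7584] = 15.7856
Node d (S = 42): V_d = 1/1.01·[0.6833·33.7584 + 0.3167·58.9584] = 41.3252
Node 0 (S = 70): V_0 = 1/1.01·[0.6833·15.7856 + 0.3167·41.3252] = 23.6368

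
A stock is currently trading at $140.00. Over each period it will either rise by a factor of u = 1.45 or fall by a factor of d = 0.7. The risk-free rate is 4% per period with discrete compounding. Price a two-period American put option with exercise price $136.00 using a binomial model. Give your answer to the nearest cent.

$19.97

Risk-neutral probability p = (1 + 0.04 − 0.7)/(1.45 − 0.7) = 0.3400/0.7500 = 0.4533
Terminal stock prices: S_uu = 294.4, S_ud = 142.1, S_dd = 68.6
Terminal payoffs (K − S): max(-158.4, 0) = 0, max(-6.1, 0) = 0, max(67.4, 0) = 67.4
Node u (S = 203): continuation = 1/1.04·[0.4533·0.0000 + 0.5467·0.0000] = 0.0000; exercise value = 0.0000 ≤ continuation, so V_u = 0.0000
Node d (S = 98): continuation = 1/1.04·[0.4533·0.0000 + 0.5467·67.4000] = 35.4282; exercise value = 38.0000 > continuation, so V_d = 38.0000 (exercise)
Node 0 (S = 140): continuation = 1/1.04·[0.4533·0.0000 + 0.5467·38.0000] = 19.9744; exercise value = 0.0000 ≤ continuation, so V_0 = 19.9744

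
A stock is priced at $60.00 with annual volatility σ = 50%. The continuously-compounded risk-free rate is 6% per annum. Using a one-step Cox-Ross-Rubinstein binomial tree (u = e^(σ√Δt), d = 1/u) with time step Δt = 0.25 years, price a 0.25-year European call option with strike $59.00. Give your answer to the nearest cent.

CRR parameters: u = e^(σ√Δt) = e^(0.5·√0.25) = 1.2840, d = 1/u = 0.7788
Per-period rate: rΔt = 0.06·0.25 = 0.015, so R = e^0.015 = 1.0151
Risk-neutral probability p = (e^0.015 − 0.7788)/(1.2840 − 0.7788) = 0.2363/0.5052 = 0.4677
Terminal stock prices: S_u = 77.04, S_d = 46.73
Terminal payoffs (S − K): max(18.04, 0) = 18.04, max(-12.27, 0) = 0
Node 0 (S = 60): V_0 = e^(−0.015)·[0.4677·18.0415 + 0.5323·0.0000] = 8.3131

$8.31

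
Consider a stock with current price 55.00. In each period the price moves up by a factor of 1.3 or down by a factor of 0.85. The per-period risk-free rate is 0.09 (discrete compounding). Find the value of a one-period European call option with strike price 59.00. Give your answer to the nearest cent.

6.12

Risk-neutral probability p = (1 + 0.09 − 0.85)/(1.3 − 0.85) = 0.2400/0.4500 = 0.5333
Terminal stock prices: S_u = 71.5, S_d = 46.75
Terminal payoffs (S − K): max(12.5, 0) = 12.5, max(-12.25, 0) = 0
Node 0 (S = 55): V_0 = 1/1.09·[0.5333·12.5000 + 0.4667·0.0000] = 6.1162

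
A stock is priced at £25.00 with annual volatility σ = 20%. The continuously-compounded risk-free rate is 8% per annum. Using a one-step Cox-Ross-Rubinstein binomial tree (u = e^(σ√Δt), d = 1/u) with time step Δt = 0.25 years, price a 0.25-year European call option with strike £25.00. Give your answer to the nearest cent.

CRR parameters: u = e^(σ√Δt) = e^(0.2·√0.25) = 1.1052, d = 1/u = 0.9048
Per-period rate: rΔt = 0.08·0.25 = 0.02, so R = e^0.02 = 1.0202
Risk-neutral probability p = (e^0.02 − 0.9048)/(1.1052 − 0.9048) = 0.1154/0.2003 = 0.5759
Terminal stock prices: S_u = 27.63, S_d = 22.62
Terminal payoffs (S − K): max(2.629, 0) = 2.629, max(-2.379, 0) = 0
Node 0 (S = 25): V_0 = e^(−0.02)·[0.5759·2.6293 + 0.4241·0.0000] = 1.4841

£1.48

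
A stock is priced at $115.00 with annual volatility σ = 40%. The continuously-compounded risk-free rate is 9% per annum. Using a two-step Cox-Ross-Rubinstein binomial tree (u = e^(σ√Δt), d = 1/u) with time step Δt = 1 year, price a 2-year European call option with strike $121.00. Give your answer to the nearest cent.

$30.00

CRR parameters: u = e^(σ√Δt) = e^(0.4·√1) = 1.4918, d = 1/u = 0.6703
Per-period rate: rΔt = 0.09·1 = 0.09, so R = e^0.09 = 1.0942
Risk-neutral probability p = (e^0.09 − 0.6703)/(1.4918 − 0.6703) = 0.4239/0.8215 = 0.5159
Terminal stock prices: S_uu = 255.9, S_ud = 115, S_dd = 51.67
Terminal payoffs (S − K): max(134.9, 0) = 134.9, max(-6, 0) = 0, max(-69.33, 0) = 0
Node u (S = 171.6): V_u = e^(−0.09)·[0.5159·134.9372 + 0.4841·0.0000] = 63.6285
Node d (S = 77.09): V_d = e^(−0.09)·[0.5159·0.0000 + 0.4841·0.0000] = 0.0000
Node 0 (S = 115): V_0 = e^(−0.09)·[0.5159·63.6285 + 0.4841·0.0000] = 30.0035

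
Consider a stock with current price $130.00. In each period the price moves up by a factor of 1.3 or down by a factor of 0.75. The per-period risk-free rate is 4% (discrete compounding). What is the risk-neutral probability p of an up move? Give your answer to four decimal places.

p = 0.5273

Risk-neutral probability p = (1 + 0.04 − 0.75)/(1.3 − 0.75) = 0.2900/0.5500 = 0.5273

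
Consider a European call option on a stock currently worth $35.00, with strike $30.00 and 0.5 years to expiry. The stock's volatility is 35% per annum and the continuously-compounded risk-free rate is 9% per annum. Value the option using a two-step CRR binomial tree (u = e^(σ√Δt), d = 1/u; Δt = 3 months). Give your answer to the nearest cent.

$7.49

CRR parameters: u = e^(σ√Δt) = e^(0.35·√0.25) = 1.1912, d = 1/u = 0.8395
Per-period rate: rΔt = 0.09·0.25 = 0.0225, so R = e^0.0225 = 1.0228
Risk-neutral probability p = (e^0.0225 − 0.8395)/(1.1912 − 0.8395) = 0.1833/0.3518 = 0.5210
Terminal stock prices: S_uu = 49.67, S_ud = 35, S_dd = 24.66
Terminal payoffs (S − K): max(19.67, 0) = 19.67, max(5, 0) = 5, max(-5.336, 0) = 0
Node u (S = 41.69): V_u = e^(−0.0225)·[0.5210·19.6674 + 0.4790·5.0000] = 12.3611
Node d (S = 29.38): V_d = e^(−0.0225)·[0.5210·5.0000 + 0.4790·0.0000] = 2.5473
Node 0 (S = 35): V_0 = e^(−0.0225)·[0.5210·12.3611 + 0.4790·2.5473] = 7.4903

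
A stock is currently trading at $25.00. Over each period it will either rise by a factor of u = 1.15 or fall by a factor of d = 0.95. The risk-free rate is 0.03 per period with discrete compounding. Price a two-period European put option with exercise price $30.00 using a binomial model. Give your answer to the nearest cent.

$3.74

Risk-neutral probability p = (1 + 0.03 − 0.95)/(1.15 − 0.95) = 0.0800/0.2000 = 0.4000
Terminal stock prices: S_uu = 33.06, S_ud = 27.31, S_dd = 22.56
Terminal payoffs (K − S): max(-3.062, 0) = 0, max(2.688, 0) = 2.688, max(7.438, 0) = 7.438
Node u (S = 28.75): V_u = 1/1.03·[0.4000·0.0000 + 0.6000·2.6875] = 1.5655
Node d (S = 23.75): V_d = 1/1.03·[0.4000·2.6875 + 0.6000·7.4375] = 5.3762
Node 0 (S = 25): V_0 = 1/1.03·[0.4000·1.5655 + 0.6000·5.3762] = 3.7397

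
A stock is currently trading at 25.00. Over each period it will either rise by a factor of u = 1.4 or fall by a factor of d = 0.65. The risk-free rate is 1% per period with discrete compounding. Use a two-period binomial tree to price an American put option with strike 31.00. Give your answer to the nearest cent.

9.61

Risk-neutral probability p = (1 + 0.01 − 0.65)/(1.4 − 0.65) = 0.3600/0.7500 = 0.4800
Terminal stock prices: S_uu = 49, S_ud = 22.75, S_dd = 10.56
Terminal payoffs (K − S): max(-18, 0) = 0, max(8.25, 0) = 8.25, max(20.44, 0) = 20.44
Node u (S = 35): continuation = 1/1.01·[0.4800·0.0000 + 0.5200·8.2500] = 4.2475; exercise value = 0.0000 ≤ continuation, so V_u = 4.2475
Node d (S = 16.25): continuation = 1/1.01·[0.4800·8.2500 + 0.5200·20.4375] = 14.4431; exercise value = 14.7500 > continuation, so V_d = 14.7500 (exercise)
Node 0 (S = 25): continuation = 1/1.01·[0.4800·4.2475 + 0.5200·14.7500] = 9.6127; exercise value = 6.0000 ≤ continuation, so V_0 = 9.6127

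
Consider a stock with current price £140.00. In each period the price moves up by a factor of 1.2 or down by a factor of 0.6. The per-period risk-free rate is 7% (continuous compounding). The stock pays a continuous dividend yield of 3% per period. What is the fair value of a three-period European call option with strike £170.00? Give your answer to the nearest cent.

Per-period risk-free factor R = e^0.07 = 1.0725; dividend-adjusted growth = e^(0.07−0.03) = 1.0408.
Risk-neutral probability p = (1.0408 − 0.6)/(1.2 − 0.6) = 0.4408/0.6000 = 0.7347
Terminal stock prices: S_uuu = 241.9, S_uud = 121, S_udd = 60.48, S_ddd = 30.24
Terminal payoffs (S − K): max(71.92, 0) = 71.92, max(-49.04, 0) = 0, max(-109.5, 0) = 0, max(-139.8, 0) = 0
Node uu (S = 201.6): V_uu = e^(−0.07)·[0.7347·71.9200 + 0.2653·0.0000] = 49.2663
Node ud (S = 100.8): V_ud = e^(−0.07)·[0.7347·0.0000 + 0.2653·0.0000] = 0.0000
Node dd (S = 50.4): V_dd = e^(−0.07)·[0.7347·0.0000 + 0.2653·0.0000] = 0.0000
Node u (S = 168): V_u = e^(−0.07)·[0.7347·49.2663 + 0.2653·0.0000] = 33.7482
Node d (S = 84): V_d = e^(−0.07)·[0.7347·0.0000 + 0.2653·0.0000] = 0.0000
Node 0 (S = 140): V_0 = e^(−0.07)·[0.7347·33.7482 + 0.2653·0.0000] = 23.1180

£23.12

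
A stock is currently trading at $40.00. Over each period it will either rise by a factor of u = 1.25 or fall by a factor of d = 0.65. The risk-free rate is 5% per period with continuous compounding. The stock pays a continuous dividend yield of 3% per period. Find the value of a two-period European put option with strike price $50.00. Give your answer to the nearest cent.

$11.88

Per-period risk-free factor R = e^0.05 = 1.0513; dividend-adjusted growth = e^(0.05−0.03) = 1.0202.
Risk-neutral probability p = (1.0202 − 0.65)/(1.25 − 0.65) = 0.3702/0.6000 = 0.6170
Terminal stock prices: S_uu = 62.5, S_ud = 32.5, S_dd = 16.9
Terminal payoffs (K − S): max(-12.5, 0) = 0, max(17.5, 0) = 17.5, max(33.1, 0) = 33.1
Node u (S = 50): V_u = e^(−0.05)·[0.6170·0.0000 + 0.3830·17.5000] = 6.3756
Node d (S = 26): V_d = e^(−0.05)·[0.6170·17.5000 + 0.3830·33.1000] = 22.3299
Node 0 (S = 40): V_0 = e^(−0.05)·[0.6170·6.3756 + 0.3830·22.3299] = 11.8771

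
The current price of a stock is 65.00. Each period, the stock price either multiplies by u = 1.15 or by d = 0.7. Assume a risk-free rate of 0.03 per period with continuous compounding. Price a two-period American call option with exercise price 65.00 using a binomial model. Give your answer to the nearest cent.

Risk-neutral probability p = (e^0.03 − 0.7)/(1.15 − 0.7) = 0.3305/0.4500 = 0.7343
Terminal stock prices: S_uu = 85.96, S_ud = 52.32, S_dd = 31.85
Terminal payoffs (S − K): max(20.96, 0) = 20.96, max(-12.68, 0) = 0, max(-33.15, 0) = 0
Node u (S = 74.75): continuation = e^(−0.03)·[0.7343·20.9625 + 0.2657·0.0000] = 14.9387; exercise value = 9.7500 ≤ continuation, so V_u = 14.9387
Node d (S = 45.5): continuation = e^(−0.03)·[0.7343·0.0000 + 0.2657·0.0000] = 0.0000; exercise value = 0.0000 ≤ continuation, so V_d = 0.0000
Node 0 (S = 65): continuation = e^(−0.03)·[0.7343·14.9387 + 0.2657·0.0000] = 10.6459; exercise value = 0.0000 ≤ continuation, so V_0 = 10.6459

10.65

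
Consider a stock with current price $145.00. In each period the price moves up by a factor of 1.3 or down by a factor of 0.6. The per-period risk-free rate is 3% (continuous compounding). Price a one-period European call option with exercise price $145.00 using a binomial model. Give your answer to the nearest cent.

$25.96

Risk-neutral probability p = (e^0.03 − 0.6)/(1.3 − 0.6) = 0.4305/0.7000 = 0.6149
Terminal stock prices: S_u = 188.5, S_d = 87
Terminal payoffs (S − K): max(43.5, 0) = 43.5, max(-58, 0) = 0
Node 0 (S = 145): V_0 = e^(−0.03)·[0.6149·43.5000 + 0.3851·0.0000] = 25.9591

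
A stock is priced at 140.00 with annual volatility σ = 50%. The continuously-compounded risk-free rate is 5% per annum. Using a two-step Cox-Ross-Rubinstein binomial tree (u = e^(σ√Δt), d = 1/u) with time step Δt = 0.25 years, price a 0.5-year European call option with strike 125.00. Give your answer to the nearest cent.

CRR parameters: u = e^(σ√Δt) = e^(0.5·√0.25) = 1.2840, d = 1/u = 0.7788
Per-period rate: rΔt = 0.05·0.25 = 0.0125, so R = e^0.0125 = 1.0126
Risk-neutral probability p = (e^0.0125 − 0.7788)/(1.2840 − 0.7788) = 0.2338/0.5052 = 0.4627
Terminal stock prices: S_uu = 230.8, S_ud = 140, S_dd = 84.91
Terminal payoffs (S − K): max(105.8, 0) = 105.8, max(15, 0) = 15, max(-40.09, 0) = 0
Node u (S = 179.8): V_u = e^(−0.0125)·[0.4627·105.8210 + 0.5373·15.0000] = 56.3163
Node d (S = 109): V_d = e^(−0.0125)·[0.4627·15.0000 + 0.5373·0.0000] = 6.8546
Node 0 (S = 140): V_0 = e^(−0.0125)·[0.4627·56.3163 + 0.5373·6.8546] = 29.3721

29.37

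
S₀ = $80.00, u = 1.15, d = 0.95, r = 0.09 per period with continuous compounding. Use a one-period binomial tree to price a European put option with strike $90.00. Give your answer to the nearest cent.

$3.57

Risk-neutral probability p = (e^0.09 − 0.95)/(1.15 − 0.95) = 0.1442/0.2000 = 0.7209
Terminal stock prices: S_u = 92, S_d = 76
Terminal payoffs (K − S): max(-2, 0) = 0, max(14, 0) = 14
Node 0 (S = 80): V_0 = e^(−0.09)·[0.7209·0.0000 + 0.2791·14.0000] = 3.5715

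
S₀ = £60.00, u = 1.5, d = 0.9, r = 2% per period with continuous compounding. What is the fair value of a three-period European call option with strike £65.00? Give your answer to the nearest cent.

£9.02

Risk-neutral probability p = (e^0.02 − 0.9)/(1.5 − 0.9) = 0.1202/0.6000 = 0.2003
Terminal stock prices: S_uuu = 202.5, S_uud = 121.5, S_udd = 72.9, S_ddd = 43.74
Terminal payoffs (S − K): max(137.5, 0) = 137.5, max(56.5, 0) = 56.5, max(7.9, 0) = 7.9, max(-21.26, 0) = 0
Node uu (S = 135): V_uu = e^(−0.02)·[0.2003·137.5000 + 0.7997·56.5000] = 71.2871
Node ud (S = 81): V_ud = e^(−0.02)·[0.2003·56.5000 + 0.7997·7.9000] = 17.2871
Node dd (S = 48.6): V_dd = e^(−0.02)·[0.2003·7.9000 + 0.7997·0.0000] = 1.5513
Node u (S = 90): V_u = e^(−0.02)·[0.2003·71.2871 + 0.7997·17.2871] = 27.5487
Node d (S = 54): V_d = e^(−0.02)·[0.2003·17.2871 + 0.7997·1.5513] = 4.6106
Node 0 (S = 60): V_0 = e^(−0.02)·[0.2003·27.5487 + 0.7997·4.6106] = 9.0236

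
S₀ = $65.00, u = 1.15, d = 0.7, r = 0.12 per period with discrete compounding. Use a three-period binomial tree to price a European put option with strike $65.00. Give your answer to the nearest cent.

Risk-neutral probability p = (1 + 0.12 − 0.7)/(1.15 − 0.7) = 0.4200/0.4500 = 0.9333
Terminal stock prices: S_uuu = 98.86, S_uud = 60.17, S_udd = 36.63, S_ddd = 22.29
Terminal payoffs (K − S): max(-33.86, 0) = 0, max(4.826, 0) = 4.826, max(28.37, 0) = 28.37, max(42.71, 0) = 42.71
Node uu (S = 85.96): V_uu = 1/1.12·[0.9333·0.0000 + 0.0667·4.8263] = 0.2873
Node ud (S = 52.32): V_ud = 1/1.12·[0.9333·4.8263 + 0.0667·28.3725] = 5.7107
Node dd (S = 31.85): V_dd = 1/1.12·[0.9333·28.3725 + 0.0667·42.7050] = 26.1857
Node u (S = 74.75): V_u = 1/1.12·[0.9333·0.2873 + 0.0667·5.7107] = 0.5793
Node d (S = 45.5): V_d = 1/1.12·[0.9333·5.7107 + 0.0667·26.1857] = 6.3176
Node 0 (S = 65): V_0 = 1/1.12·[0.9333·0.5793 + 0.0667·6.3176] = 0.8588

$0.86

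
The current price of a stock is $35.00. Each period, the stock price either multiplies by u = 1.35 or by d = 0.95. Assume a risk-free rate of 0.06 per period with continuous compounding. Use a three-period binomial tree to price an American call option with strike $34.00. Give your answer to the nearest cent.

$7.85

Risk-neutral probability p = (e^0.06 − 0.95)/(1.35 − 0.95) = 0.1118/0.4000 = 0.2796
Terminal stock prices: S_uuu = 86.11, S_uud = 60.6, S_udd = 42.64, S_ddd = 30.01
Terminal payoffs (S − K): max(52.11, 0) = 52.11, max(26.6, 0) = 26.6, max(8.643, 0) = 8.643, max(-3.992, 0) = 0
Node uu (S = 63.79): continuation = e^(−0.06)·[0.2796·52.1131 + 0.7204·26.5981] = 31.7675; exercise value = 29.7875 ≤ continuation, so V_uu = 31.7675
Node ud (S = 44.89): continuation = e^(−0.06)·[0.2796·26.5981 + 0.7204·8.6431] = 12.8675; exercise value = 10.8875 ≤ continuation, so V_ud = 12.8675
Node dd (S = 31.59): continuation = e^(−0.06)·[0.2796·8.6431 + 0.7204·0.0000] = 2.2758; exercise value = 0.0000 ≤ continuation, so V_dd = 2.2758
Node u (S = 47.25): continuation = e^(−0.06)·[0.2796·31.7675 + 0.7204·12.8675] = 17.0947; exercise value = 13.2500 ≤ continuation, so V_u = 17.0947
Node d (S = 33.25): continuation = e^(−0.06)·[0.2796·12.8675 + 0.7204·2.2758] = 4.9322; exercise value = 0.0000 ≤ continuation, so V_d = 4.9322
Node 0 (S = 35): continuation = e^(−0.06)·[0.2796·17.0947 + 0.7204·4.9322] = 7.8475; exercise value = 1.0000 ≤ continuation, so V_0 = 7.8475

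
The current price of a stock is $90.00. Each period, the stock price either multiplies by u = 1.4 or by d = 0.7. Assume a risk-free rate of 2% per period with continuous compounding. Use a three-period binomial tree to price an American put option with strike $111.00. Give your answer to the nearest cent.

$31.77

Risk-neutral probability p = (e^0.02 − 0.7)/(1.4 − 0.7) = 0.3202/0.7000 = 0.4574
Terminal stock prices: S_uuu = 247, S_uud = 123.5, S_udd = 61.74, S_ddd = 30.87
Terminal payoffs (K − S): max(-136, 0) = 0, max(-12.48, 0) = 0, max(49.26, 0) = 49.26, max(80.13, 0) = 80.13
Node uu (S = 176.4): continuation = e^(−0.02)·[0.4574·0.0000 + 0.5426·0.0000] = 0.0000; exercise value = 0.0000 ≤ continuation, so V_uu = 0.0000
Node ud (S = 88.2): continuation = e^(−0.02)·[0.4574·0.0000 + 0.5426·49.2600] = 26.1977; exercise value = 22.8000 ≤ continuation, so V_ud = 26.1977
Node dd (S = 44.1): continuation = e^(−0.02)·[0.4574·49.2600 + 0.5426·80.1300] = 64.7021; exercise value = 66.9000 > continuation, so V_dd = 66.9000 (exercise)
Node u (S = 126): continuation = e^(−0.02)·[0.4574·0.0000 + 0.5426·26.1977] = 13.9326; exercise value = 0.0000 ≤ continuation, so V_u = 13.9326
Node d (S = 63): continuation = e^(−0.02)·[0.4574·26.1977 + 0.5426·66.9000] = 47.3255; exercise value = 48.0000 > continuation, so V_d = 48.0000 (exercise)
Node 0 (S = 90): continuation = e^(−0.02)·[0.4574·13.9326 + 0.5426·48.0000] = 31.7747; exercise value = 21.0000 ≤ continuation, so V_0 = 31.7747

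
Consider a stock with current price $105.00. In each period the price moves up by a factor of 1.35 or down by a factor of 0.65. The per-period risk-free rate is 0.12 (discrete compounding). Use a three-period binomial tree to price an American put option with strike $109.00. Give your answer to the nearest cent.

$14.92

Risk-neutral probability p = (1 + 0.12 − 0.65)/(1.35 − 0.65) = 0.4700/0.7000 = 0.6714
Terminal stock prices: S_uuu = 258.3, S_uud = 124.4, S_udd = 59.89, S_ddd = 28.84
Terminal payoffs (K − S): max(-149.3, 0) = 0, max(-15.39, 0) = 0, max(49.11, 0) = 49.11, max(80.16, 0) = 80.16
Node uu (S = 191.4): continuation = 1/1.12·[0.6714·0.0000 + 0.3286·0.0000] = 0.0000; exercise value = 0.0000 ≤ continuation, so V_uu = 0.0000
Node ud (S = 92.14): continuation = 1/1.12·[0.6714·0.0000 + 0.3286·49.1106] = 14.4075; exercise value = 16.8625 > continuation, so V_ud = 16.8625 (exercise)
Node dd (S = 44.36): continuation = 1/1.12·[0.6714·49.1106 + 0.3286·80.1644] = 52.9589; exercise value = 64.6375 > continuation, so V_dd = 64.6375 (exercise)
Node u (S = 141.8): continuation = 1/1.12·[0.6714·0.0000 + 0.3286·16.8625] = 4.9469; exercise value = 0.0000 ≤ continuation, so V_u = 4.9469
Node d (S = 68.25): continuation = 1/1.12·[0.6714·16.8625 + 0.3286·64.6375] = 29.0714; exercise value = 40.7500 > continuation, so V_d = 40.7500 (exercise)
Node 0 (S = 105): continuation = 1/1.12·[0.6714·4.9469 + 0.3286·40.7500] = 14.9203; exercise value = 4.0000 ≤ continuation, so V_0 = 14.9203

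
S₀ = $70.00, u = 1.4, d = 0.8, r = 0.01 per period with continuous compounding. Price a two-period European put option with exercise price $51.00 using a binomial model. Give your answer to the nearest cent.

$2.57

Risk-neutral probability p = (e^0.01 − 0.8)/(1.4 − 0.8) = 0.2101/0.6000 = 0.3501
Terminal stock prices: S_uu = 137.2, S_ud = 78.4, S_dd = 44.8
Terminal payoffs (K − S): max(-86.2, 0) = 0, max(-27.4, 0) = 0, max(6.2, 0) = 6.2
Node u (S = 98): V_u = e^(−0.01)·[0.3501·0.0000 + 0.6499·0.0000] = 0.0000
Node d (S = 56): V_d = e^(−0.01)·[0.3501·0.0000 + 0.6499·6.2000] = 3.9894
Node 0 (S = 70): V_0 = e^(−0.01)·[0.3501·0.0000 + 0.6499·3.9894] = 2.5670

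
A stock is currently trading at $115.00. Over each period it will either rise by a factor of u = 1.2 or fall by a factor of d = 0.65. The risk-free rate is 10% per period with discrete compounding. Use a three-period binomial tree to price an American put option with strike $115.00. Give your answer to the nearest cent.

$10.44

Risk-neutral probability p = (1 + 0.1 − 0.65)/(1.2 − 0.65) = 0.4500/0.5500 = 0.8182
Terminal stock prices: S_uuu = 198.7, S_uud = 107.6, S_udd = 58.31, S_ddd = 31.58
Terminal payoffs (K − S): max(-83.72, 0) = 0, max(7.36, 0) = 7.36, max(56.69, 0) = 56.69, max(83.42, 0) = 83.42
Node uu (S = 165.6): continuation = 1/1.1·[0.8182·0.0000 + 0.1818·7.3600] = 1.2165; exercise value = 0.0000 ≤ continuation, so V_uu = 1.2165
Node ud (S = 89.7): continuation = 1/1.1·[0.8182·7.3600 + 0.1818·56.6950] = 14.8455; exercise value = 25.3000 > continuation, so V_ud = 25.3000 (exercise)
Node dd (S = 48.59): continuation = 1/1.1·[0.8182·56.6950 + 0.1818·83.4181] = 55.9580; exercise value = 66.4125 > continuation, so V_dd = 66.4125 (exercise)
Node u (S = 138): continuation = 1/1.1·[0.8182·1.2165 + 0.1818·25.3000] = 5.0867; exercise value = 0.0000 ≤ continuation, so V_u = 5.0867
Node d (S = 74.75): continuation = 1/1.1·[0.8182·25.3000 + 0.1818·66.4125] = 29.7955; exercise value = 40.2500 > continuation, so V_d = 40.2500 (exercise)
Node 0 (S = 115): continuation = 1/1.1·[0.8182·5.0867 + 0.1818·40.2500] = 10.4364; exercise value = 0.0000 ≤ continuation, so V_0 = 10.4364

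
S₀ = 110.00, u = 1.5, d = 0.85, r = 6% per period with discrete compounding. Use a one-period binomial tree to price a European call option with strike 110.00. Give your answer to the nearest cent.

16.76

Risk-neutral probability p = (1 + 0.06 − 0.85)/(1.5 − 0.85) = 0.2100/0.6500 = 0.3231
Terminal stock prices: S_u = 165, S_d = 93.5
Terminal payoffs (S − K): max(55, 0) = 55, max(-16.5, 0) = 0
Node 0 (S = 110): V_0 = 1/1.06·[0.3231·55.0000 + 0.6769·0.0000] = 16.7634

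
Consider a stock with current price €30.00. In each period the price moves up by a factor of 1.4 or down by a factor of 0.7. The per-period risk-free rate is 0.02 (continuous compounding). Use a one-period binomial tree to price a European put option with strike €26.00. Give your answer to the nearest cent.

Risk-neutral probability p = (e^0.02 − 0.7)/(1.4 − 0.7) = 0.3202/0.7000 = 0.4574
Terminal stock prices: S_u = 42, S_d = 21
Terminal payoffs (K − S): max(-16, 0) = 0, max(5, 0) = 5
Node 0 (S = 30): V_0 = e^(−0.02)·[0.4574·0.0000 + 0.5426·5.0000] = 2.6591

€2.66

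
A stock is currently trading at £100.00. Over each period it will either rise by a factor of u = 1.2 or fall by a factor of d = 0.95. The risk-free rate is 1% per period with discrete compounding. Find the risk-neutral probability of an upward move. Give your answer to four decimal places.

p = 0.2400

Risk-neutral probability p = (1 + 0.01 − 0.95)/(1.2 − 0.95) = 0.0600/0.2500 = 0.2400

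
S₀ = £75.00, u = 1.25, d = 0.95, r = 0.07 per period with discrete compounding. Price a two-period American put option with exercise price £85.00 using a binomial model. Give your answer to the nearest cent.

£10.00

Risk-neutral probability p = (1 + 0.07 − 0.95)/(1.25 − 0.95) = 0.1200/0.3000 = 0.4000
Terminal stock prices: S_uu = 117.2, S_ud = 89.06, S_dd = 67.69
Terminal payoffs (K − S): max(-32.19, 0) = 0, max(-4.062, 0) = 0, max(17.31, 0) = 17.31
Node u (S = 93.75): continuation = 1/1.07·[0.4000·0.0000 + 0.6000·0.0000] = 0.0000; exercise value = 0.0000 ≤ continuation, so V_u = 0.0000
Node d (S = 71.25): continuation = 1/1.07·[0.4000·0.0000 + 0.6000·17.3125] = 9.7079; exercise value = 13.7500 > continuation, so V_d = 13.7500 (exercise)
Node 0 (S = 75): continuation = 1/1.07·[0.4000·0.0000 + 0.6000·13.7500] = 7.7103; exercise value = 10.0000 > continuation, so V_0 = 10.0000 (exercise)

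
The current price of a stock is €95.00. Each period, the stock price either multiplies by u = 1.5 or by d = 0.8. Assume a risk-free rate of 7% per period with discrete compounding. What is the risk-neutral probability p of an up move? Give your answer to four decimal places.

Risk-neutral probability p = (1 + 0.07 − 0.8)/(1.5 − 0.8) = 0.2700/0.7000 = 0.3857

p = 0.3857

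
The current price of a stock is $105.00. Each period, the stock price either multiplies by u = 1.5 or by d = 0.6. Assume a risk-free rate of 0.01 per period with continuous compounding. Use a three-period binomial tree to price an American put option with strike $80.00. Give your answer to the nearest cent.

Risk-neutral probability p = (e^0.01 − 0.6)/(1.5 − 0.6) = 0.4101/0.9000 = 0.4556
Terminal stock prices: S_uuu = 354.4, S_uud = 141.8, S_udd = 56.7, S_ddd = 22.68
Terminal payoffs (K − S): max(-274.4, 0) = 0, max(-61.75, 0) = 0, max(23.3, 0) = 23.3, max(57.32, 0) = 57.32
Node uu (S = 236.2): continuation = e^(−0.01)·[0.4556·0.0000 + 0.5444·0.0000] = 0.0000; exercise value = 0.0000 ≤ continuation, so V_uu = 0.0000
Node ud (S = 94.5): continuation = e^(−0.01)·[0.4556·0.0000 + 0.5444·23.3000] = 12.5580; exercise value = 0.0000 ≤ continuation, so V_ud = 12.5580
Node dd (S = 37.8): continuation = e^(−0.01)·[0.4556·23.3000 + 0.5444·57.3200] = 41.4040; exercise value = 42.2000 > continuation, so V_dd = 42.2000 (exercise)
Node u (S = 157.5): continuation = e^(−0.01)·[0.4556·0.0000 + 0.5444·12.5580] = 6.7684; exercise value = 0.0000 ≤ continuation, so V_u = 6.7684
Node d (S = 63): continuation = e^(−0.01)·[0.4556·12.5580 + 0.5444·42.2000] = 28.4093; exercise value = 17.0000 ≤ continuation, so V_d = 28.4093
Node 0 (S = 105): continuation = e^(−0.01)·[0.4556·6.7684 + 0.5444·28.4093] = 18.3649; exercise value = 0.0000 ≤ continuation, so V_0 = 18.3649

$18.36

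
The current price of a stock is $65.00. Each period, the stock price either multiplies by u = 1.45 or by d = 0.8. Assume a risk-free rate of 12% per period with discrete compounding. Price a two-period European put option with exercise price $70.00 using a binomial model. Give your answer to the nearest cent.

$5.84

Risk-neutral probability p = (1 + 0.12 − 0.8)/(1.45 − 0.8) = 0.3200/0.6500 = 0.4923
Terminal stock prices: S_uu = 136.7, S_ud = 75.4, S_dd = 41.6
Terminal payoffs (K − S): max(-66.66, 0) = 0, max(-5.4, 0) = 0, max(28.4, 0) = 28.4
Node u (S = 94.25): V_u = 1/1.12·[0.4923·0.0000 + 0.5077·0.0000] = 0.0000
Node d (S = 52): V_d = 1/1.12·[0.4923·0.0000 + 0.5077·28.4000] = 12.8736
Node 0 (S = 65): V_0 = 1/1.12·[0.4923·0.0000 + 0.5077·12.8736] = 5.8356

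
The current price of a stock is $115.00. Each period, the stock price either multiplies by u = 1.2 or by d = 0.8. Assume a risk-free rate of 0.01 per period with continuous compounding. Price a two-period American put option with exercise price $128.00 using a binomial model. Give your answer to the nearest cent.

Risk-neutral probability p = (e^0.01 − 0.8)/(1.2 − 0.8) = 0.2101/0.4000 = 0.5251
Terminal stock prices: S_uu = 165.6, S_ud = 110.4, S_dd = 73.6
Terminal payoffs (K − S): max(-37.6, 0) = 0, max(17.6, 0) = 17.6, max(54.4, 0) = 54.4
Node u (S = 138): continuation = e^(−0.01)·[0.5251·0.0000 + 0.4749·17.6000] = 8.2746; exercise value = 0.0000 ≤ continuation, so V_u = 8.2746
Node d (S = 92): continuation = e^(−0.01)·[0.5251·17.6000 + 0.4749·54.4000] = 34.7264; exercise value = 36.0000 > continuation, so V_d = 36.0000 (exercise)
Node 0 (S = 115): continuation = e^(−0.01)·[0.5251·8.2746 + 0.4749·36.0000] = 21.2274; exercise value = 13.0000 ≤ continuation, so V_0 = 21.2274

$21.23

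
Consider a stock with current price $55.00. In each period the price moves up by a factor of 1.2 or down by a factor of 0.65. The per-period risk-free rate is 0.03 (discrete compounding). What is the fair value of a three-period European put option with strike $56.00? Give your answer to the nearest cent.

$8.03

Risk-neutral probability p = (1 + 0.03 − 0.65)/(1.2 − 0.65) = 0.3800/0.5500 = 0.6909
Terminal stock prices: S_uuu = 95.04, S_uud = 51.48, S_udd = 27.89, S_ddd = 15.1
Terminal payoffs (K − S): max(-39.04, 0) = 0, max(4.52, 0) = 4.52, max(28.11, 0) = 28.11, max(40.9, 0) = 40.9
Node uu (S = 79.2): V_uu = 1/1.03·[0.6909·0.0000 + 0.3091·4.5200] = 1.3564
Node ud (S = 42.9): V_ud = 1/1.03·[0.6909·4.5200 + 0.3091·28.1150] = 11.4689
Node dd (S = 23.24): V_dd = 1/1.03·[0.6909·28.1150 + 0.3091·40.8956] = 31.1314
Node u (S = 66): V_u = 1/1.03·[0.6909·1.3564 + 0.3091·11.4689] = 4.3515
Node d (S = 35.75): V_d = 1/1.03·[0.6909·11.4689 + 0.3091·31.1314] = 17.0354
Node 0 (S = 55): V_0 = 1/1.03·[0.6909·4.3515 + 0.3091·17.0354] = 8.0311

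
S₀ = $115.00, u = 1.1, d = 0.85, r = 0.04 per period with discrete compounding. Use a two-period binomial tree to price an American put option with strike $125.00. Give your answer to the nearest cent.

$10.00

Risk-neutral probability p = (1 + 0.04 − 0.85)/(1.1 − 0.85) = 0.1900/0.2500 = 0.7600
Terminal stock prices: S_uu = 139.2, S_ud = 107.5, S_dd = 83.09
Terminal payoffs (K − S): max(-14.15, 0) = 0, max(17.47, 0) = 17.47, max(41.91, 0) = 41.91
Node u (S = 126.5): continuation = 1/1.04·[0.7600·0.0000 + 0.2400·17.4750] = 4.0327; exercise value = 0.0000 ≤ continuation, so V_u = 4.0327
Node d (S = 97.75): continuation = 1/1.04·[0.7600·17.4750 + 0.2400·41.9125] = 22.4423; exercise value = 27.2500 > continuation, so V_d = 27.2500 (exercise)
Node 0 (S = 115): continuation = 1/1.04·[0.7600·4.0327 + 0.2400·27.2500] = 9.2354; exercise value = 10.0000 > continuation, so V_0 = 10.0000 (exercise)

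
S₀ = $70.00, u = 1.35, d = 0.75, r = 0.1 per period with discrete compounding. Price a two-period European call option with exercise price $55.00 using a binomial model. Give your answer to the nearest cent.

$26.79

Risk-neutral probability p = (1 + 0.1 − 0.75)/(1.35 − 0.75) = 0.3500/0.6000 = 0.5833
Terminal stock prices: S_uu = 127.6, S_ud = 70.88, S_dd = 39.38
Terminal payoffs (S − K): max(72.58, 0) = 72.58, max(15.88, 0) = 15.88, max(-15.62, 0) = 0
Node u (S = 94.5): V_u = 1/1.1·[0.5833·72.5750 + 0.4167·15.8750] = 44.5000
Node d (S = 52.5): V_d = 1/1.1·[0.5833·15.8750 + 0.4167·0.0000] = 8.4186
Node 0 (S = 70): V_0 = 1/1.1·[0.5833·44.5000 + 0.4167·8.4186] = 26.7873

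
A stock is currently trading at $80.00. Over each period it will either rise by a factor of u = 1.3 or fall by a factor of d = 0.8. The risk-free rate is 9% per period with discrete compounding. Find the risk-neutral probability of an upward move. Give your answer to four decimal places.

p = 0.5800

Risk-neutral probability p = (1 + 0.09 − 0.8)/(1.3 − 0.8) = 0.2900/0.5000 = 0.5800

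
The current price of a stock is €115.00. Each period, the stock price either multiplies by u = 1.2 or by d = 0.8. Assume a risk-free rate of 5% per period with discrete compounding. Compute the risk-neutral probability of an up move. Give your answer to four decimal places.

p = 0.6250

Risk-neutral probability p = (1 + 0.05 − 0.8)/(1.2 − 0.8) = 0.2500/0.4000 = 0.6250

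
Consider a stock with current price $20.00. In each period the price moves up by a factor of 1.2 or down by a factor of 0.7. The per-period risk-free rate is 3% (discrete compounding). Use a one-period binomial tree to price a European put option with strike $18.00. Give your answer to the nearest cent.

Risk-neutral probability p = (1 + 0.03 − 0.7)/(1.2 − 0.7) = 0.3300/0.5000 = 0.6600
Terminal stock prices: S_u = 24, S_d = 14
Terminal payoffs (K − S): max(-6, 0) = 0, max(4, 0) = 4
Node 0 (S = 20): V_0 = 1/1.03·[0.6600·0.0000 + 0.3400·4.0000] = 1.3204

$1.32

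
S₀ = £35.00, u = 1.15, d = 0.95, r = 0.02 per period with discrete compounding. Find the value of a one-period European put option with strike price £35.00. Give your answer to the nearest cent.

£1.12

Risk-neutral probability p = (1 + 0.02 − 0.95)/(1.15 − 0.95) = 0.0700/0.2000 = 0.3500
Terminal stock prices: S_u = 40.25, S_d = 33.25
Terminal payoffs (K − S): max(-5.25, 0) = 0, max(1.75, 0) = 1.75
Node 0 (S = 35): V_0 = 1/1.02·[0.3500·0.0000 + 0.6500·1.7500] = 1.1152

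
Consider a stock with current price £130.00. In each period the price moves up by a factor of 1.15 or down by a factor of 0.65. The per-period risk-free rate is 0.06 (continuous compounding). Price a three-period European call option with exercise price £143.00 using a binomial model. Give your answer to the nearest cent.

£25.54

Risk-neutral probability p = (e^0.06 − 0.65)/(1.15 − 0.65) = 0.4118/0.5000 = 0.8237
Terminal stock prices: S_uuu = 197.7, S_uud = 111.8, S_udd = 63.16, S_ddd = 35.7
Terminal payoffs (S − K): max(54.71, 0) = 54.71, max(-31.25, 0) = 0, max(-79.84, 0) = 0, max(-107.3, 0) = 0
Node uu (S = 171.9): V_uu = e^(−0.06)·[0.8237·54.7137 + 0.1763·0.0000] = 42.4418
Node ud (S = 97.17): V_ud = e^(−0.06)·[0.8237·0.0000 + 0.1763·0.0000] = 0.0000
Node dd (S = 54.93): V_dd = e^(−0.06)·[0.8237·0.0000 + 0.1763·0.0000] = 0.0000
Node u (S = 149.5): V_u = e^(−0.06)·[0.8237·42.4418 + 0.1763·0.0000] = 32.9224
Node d (S = 84.5): V_d = e^(−0.06)·[0.8237·0.0000 + 0.1763·0.0000] = 0.0000
Node 0 (S = 130): V_0 = e^(−0.06)·[0.8237·32.9224 + 0.1763·0.0000] = 25.5381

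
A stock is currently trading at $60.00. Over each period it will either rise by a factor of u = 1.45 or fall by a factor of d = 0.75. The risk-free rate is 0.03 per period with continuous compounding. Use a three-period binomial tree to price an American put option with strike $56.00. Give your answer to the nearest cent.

Risk-neutral probability p = (e^0.03 − 0.75)/(1.45 − 0.75) = 0.2805/0.7000 = 0.4006
Terminal stock prices: S_uuu = 182.9, S_uud = 94.61, S_udd = 48.94, S_ddd = 25.31
Terminal payoffs (K − S): max(-126.9, 0) = 0, max(-38.61, 0) = 0, max(7.062, 0) = 7.062, max(30.69, 0) = 30.69
Node uu (S = 126.2): continuation = e^(−0.03)·[0.4006·0.0000 + 0.5994·0.0000] = 0.0000; exercise value = 0.0000 ≤ continuation, so V_uu = 0.0000
Node ud (S = 65.25): continuation = e^(−0.03)·[0.4006·0.0000 + 0.5994·7.0625] = 4.1078; exercise value = 0.0000 ≤ continuation, so V_ud = 4.1078
Node dd (S = 33.75): continuation = e^(−0.03)·[0.4006·7.0625 + 0.5994·30.6875] = 20.5949; exercise value = 22.2500 > continuation, so V_dd = 22.2500 (exercise)
Node u (S = 87): continuation = e^(−0.03)·[0.4006·0.0000 + 0.5994·4.1078] = 2.3893; exercise value = 0.0000 ≤ continuation, so V_u = 2.3893
Node d (S = 45): continuation = e^(−0.03)·[0.4006·4.1078 + 0.5994·22.2500] = 14.5386; exercise value = 11.0000 ≤ continuation, so V_d = 14.5386
Node 0 (S = 60): continuation = e^(−0.03)·[0.4006·2.3893 + 0.5994·14.5386] = 9.3851; exercise value = 0.0000 ≤ continuation, so V_0 = 9.3851

$9.39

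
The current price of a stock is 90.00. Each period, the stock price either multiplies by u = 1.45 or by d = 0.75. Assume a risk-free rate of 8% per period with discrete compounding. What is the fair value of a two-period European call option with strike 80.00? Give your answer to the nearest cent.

Risk-neutral probability p = (1 + 0.08 − 0.75)/(1.45 − 0.75) = 0.3300/0.7000 = 0.4714
Terminal stock prices: S_uu = 189.2, S_ud = 97.88, S_dd = 50.62
Terminal payoffs (S − K): max(109.2, 0) = 109.2, max(17.88, 0) = 17.88, max(-29.38, 0) = 0
Node u (S = 130.5): V_u = 1/1.08·[0.4714·109.2250 + 0.5286·17.8750] = 56.4259
Node d (S = 67.5): V_d = 1/1.08·[0.4714·17.8750 + 0.5286·0.0000] = 7.8026
Node 0 (S = 90): V_0 = 1/1.08·[0.4714·56.4259 + 0.5286·7.8026] = 28.4491

28.45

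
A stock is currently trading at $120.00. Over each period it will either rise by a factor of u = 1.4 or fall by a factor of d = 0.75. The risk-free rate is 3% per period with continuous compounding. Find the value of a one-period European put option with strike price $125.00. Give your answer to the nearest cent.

$19.31

Risk-neutral probability p = (e^0.03 − 0.75)/(1.4 − 0.75) = 0.2805/0.6500 = 0.4315
Terminal stock prices: S_u = 168, S_d = 90
Terminal payoffs (K − S): max(-43, 0) = 0, max(35, 0) = 35
Node 0 (S = 120): V_0 = e^(−0.03)·[0.4315·0.0000 + 0.5685·35.0000] = 19.3105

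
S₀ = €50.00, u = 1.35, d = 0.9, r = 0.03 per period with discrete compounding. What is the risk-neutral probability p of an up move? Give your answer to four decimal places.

p = 0.2889

Risk-neutral probability p = (1 + 0.03 − 0.9)/(1.35 − 0.9) = 0.1300/0.4500 = 0.2889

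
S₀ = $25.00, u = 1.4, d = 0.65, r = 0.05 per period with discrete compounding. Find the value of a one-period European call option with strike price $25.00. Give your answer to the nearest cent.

Risk-neutral probability p = (1 + 0.05 − 0.65)/(1.4 − 0.65) = 0.4000/0.7500 = 0.5333
Terminal stock prices: S_u = 35, S_d = 16.25
Terminal payoffs (S − K): max(10, 0) = 10, max(-8.75, 0) = 0
Node 0 (S = 25): V_0 = 1/1.05·[0.5333·10.0000 + 0.4667·0.0000] = 5.0794

$5.08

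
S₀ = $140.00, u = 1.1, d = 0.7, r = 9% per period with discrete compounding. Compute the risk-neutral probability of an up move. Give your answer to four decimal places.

p = 0.9750

Risk-neutral probability p = (1 + 0.09 − 0.7)/(1.1 − 0.7) = 0.3900/0.4000 = 0.9750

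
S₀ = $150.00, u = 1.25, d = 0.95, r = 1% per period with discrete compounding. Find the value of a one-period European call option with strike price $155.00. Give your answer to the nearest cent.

Risk-neutral probability p = (1 + 0.01 − 0.95)/(1.25 − 0.95) = 0.0600/0.3000 = 0.2000
Terminal stock prices: S_u = 187.5, S_d = 142.5
Terminal payoffs (S − K): max(32.5, 0) = 32.5, max(-12.5, 0) = 0
Node 0 (S = 150): V_0 = 1/1.01·[0.2000·32.5000 + 0.8000·0.0000] = 6.4356

$6.44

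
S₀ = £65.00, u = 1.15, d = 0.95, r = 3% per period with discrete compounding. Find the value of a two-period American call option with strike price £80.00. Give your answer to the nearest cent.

£0.90

Risk-neutral probability p = (1 + 0.03 − 0.95)/(1.15 − 0.95) = 0.0800/0.2000 = 0.4000
Terminal stock prices: S_uu = 85.96, S_ud = 71.01, S_dd = 58.66
Terminal payoffs (S − K): max(5.962, 0) = 5.962, max(-8.987, 0) = 0, max(-21.34, 0) = 0
Node u (S = 74.75): continuation = 1/1.03·[0.4000·5.9625 + 0.6000·0.0000] = 2.3155; exercise value = 0.0000 ≤ continuation, so V_u = 2.3155
Node d (S = 61.75): continuation = 1/1.03·[0.4000·0.0000 + 0.6000·0.0000] = 0.0000; exercise value = 0.0000 ≤ continuation, so V_d = 0.0000
Node 0 (S = 65): continuation = 1/1.03·[0.4000·2.3155 + 0.6000·0.0000] = 0.8992; exercise value = 0.0000 ≤ continuation, so V_0 = 0.8992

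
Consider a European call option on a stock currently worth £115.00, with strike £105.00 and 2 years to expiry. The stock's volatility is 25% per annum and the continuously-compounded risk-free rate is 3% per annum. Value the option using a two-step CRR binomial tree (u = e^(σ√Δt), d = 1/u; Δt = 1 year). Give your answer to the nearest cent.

£24.48

CRR parameters: u = e^(σ√Δt) = e^(0.25·√1) = 1.2840, d = 1/u = 0.7788
Per-period rate: rΔt = 0.03·1 = 0.03, so R = e^0.03 = 1.0305
Risk-neutral probability p = (e^0.03 − 0.7788)/(1.2840 − 0.7788) = 0.2517/0.5052 = 0.4981
Terminal stock prices: S_uu = 189.6, S_ud = 115, S_dd = 69.75
Terminal payoffs (S − K): max(84.6, 0) = 84.6, max(10, 0) = 10, max(-35.25, 0) = 0
Node u (S = 147.7): V_u = e^(−0.03)·[0.4981·84.6029 + 0.5019·10.0000] = 45.7661
Node d (S = 89.56): V_d = e^(−0.03)·[0.4981·10.0000 + 0.5019·0.0000] = 4.8338
Node 0 (S = 115): V_0 = e^(−0.03)·[0.4981·45.7661 + 0.5019·4.8338] = 24.4769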